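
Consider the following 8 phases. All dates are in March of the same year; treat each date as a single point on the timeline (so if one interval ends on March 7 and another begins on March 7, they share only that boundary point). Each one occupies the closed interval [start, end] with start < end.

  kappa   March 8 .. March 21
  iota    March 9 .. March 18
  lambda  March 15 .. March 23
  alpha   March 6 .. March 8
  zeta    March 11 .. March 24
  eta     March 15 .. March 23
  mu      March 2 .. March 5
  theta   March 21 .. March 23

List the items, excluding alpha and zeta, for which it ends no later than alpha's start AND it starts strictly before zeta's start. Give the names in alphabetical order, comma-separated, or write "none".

Conditions: its end is no later than alpha's start (X.end <= March 6) AND its start is strictly before zeta's start (X.start < March 11).
eta: end March 23 <= March 6? ✗; start March 15 < March 11? ✗ → no.
iota: end March 18 <= March 6? ✗; start March 9 < March 11? ✓ → no.
kappa: end March 21 <= March 6? ✗; start March 8 < March 11? ✓ → no.
lambda: end March 23 <= March 6? ✗; start March 15 < March 11? ✗ → no.
mu: end March 5 <= March 6? ✓; start March 2 < March 11? ✓ → yes.
theta: end March 23 <= March 6? ✗; start March 21 < March 11? ✗ → no.
Result: mu.

mu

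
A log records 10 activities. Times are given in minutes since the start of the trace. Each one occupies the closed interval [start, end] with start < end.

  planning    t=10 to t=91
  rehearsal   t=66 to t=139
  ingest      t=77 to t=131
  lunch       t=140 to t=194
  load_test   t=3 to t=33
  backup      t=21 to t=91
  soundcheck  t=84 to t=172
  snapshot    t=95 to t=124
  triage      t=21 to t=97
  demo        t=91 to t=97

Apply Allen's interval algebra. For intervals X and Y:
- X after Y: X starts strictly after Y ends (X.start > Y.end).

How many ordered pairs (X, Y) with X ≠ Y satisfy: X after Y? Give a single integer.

15

Checking all 90 ordered pairs for relation 'after'; matching pairs in alphabetical order:
(demo, load_test): demo after load_test ✓
(ingest, load_test): ingest after load_test ✓
(lunch, backup): lunch after backup ✓
(lunch, demo): lunch after demo ✓
(lunch, ingest): lunch after ingest ✓
(lunch, load_test): lunch after load_test ✓
(lunch, planning): lunch after planning ✓
(lunch, rehearsal): lunch after rehearsal ✓
(lunch, snapshot): lunch after snapshot ✓
(lunch, triage): lunch after triage ✓
(rehearsal, load_test): rehearsal after load_test ✓
(snapshot, backup): snapshot after backup ✓
(snapshot, load_test): snapshot after load_test ✓
(snapshot, planning): snapshot after planning ✓
(soundcheck, load_test): soundcheck after load_test ✓
Count: 15.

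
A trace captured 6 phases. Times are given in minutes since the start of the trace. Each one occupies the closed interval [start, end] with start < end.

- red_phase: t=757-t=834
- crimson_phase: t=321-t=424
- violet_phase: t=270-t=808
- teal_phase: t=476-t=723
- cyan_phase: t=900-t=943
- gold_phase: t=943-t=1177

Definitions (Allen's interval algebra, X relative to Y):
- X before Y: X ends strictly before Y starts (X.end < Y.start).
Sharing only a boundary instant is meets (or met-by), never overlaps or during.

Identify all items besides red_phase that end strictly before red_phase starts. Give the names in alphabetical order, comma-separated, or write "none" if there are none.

crimson_phase, teal_phase

Target red_phase = [t=757, t=834].
crimson_phase [t=321, t=424] → before → yes.
cyan_phase [t=900, t=943] → after → no.
gold_phase [t=943, t=1177] → after → no.
teal_phase [t=476, t=723] → before → yes.
violet_phase [t=270, t=808] → overlaps → no.
Result: crimson_phase, teal_phase.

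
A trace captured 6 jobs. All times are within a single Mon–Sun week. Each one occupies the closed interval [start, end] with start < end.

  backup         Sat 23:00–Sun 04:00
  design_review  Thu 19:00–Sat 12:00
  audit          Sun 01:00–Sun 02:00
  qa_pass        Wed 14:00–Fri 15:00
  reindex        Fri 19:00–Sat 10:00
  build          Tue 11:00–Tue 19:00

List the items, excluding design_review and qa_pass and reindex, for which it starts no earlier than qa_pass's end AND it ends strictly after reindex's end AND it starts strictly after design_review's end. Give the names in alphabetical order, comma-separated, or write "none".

Conditions: its start is no earlier than qa_pass's end (X.start >= Fri 15:00) AND its end is strictly after reindex's end (X.end > Sat 10:00) AND its start is strictly after design_review's end (X.start > Sat 12:00).
audit: start Sun 01:00 >= Fri 15:00? ✓; end Sun 02:00 > Sat 10:00? ✓; start Sun 01:00 > Sat 12:00? ✓ → yes.
backup: start Sat 23:00 >= Fri 15:00? ✓; end Sun 04:00 > Sat 10:00? ✓; start Sat 23:00 > Sat 12:00? ✓ → yes.
build: start Tue 11:00 >= Fri 15:00? ✗; end Tue 19:00 > Sat 10:00? ✗; start Tue 11:00 > Sat 12:00? ✗ → no.
Result: audit, backup.

audit, backup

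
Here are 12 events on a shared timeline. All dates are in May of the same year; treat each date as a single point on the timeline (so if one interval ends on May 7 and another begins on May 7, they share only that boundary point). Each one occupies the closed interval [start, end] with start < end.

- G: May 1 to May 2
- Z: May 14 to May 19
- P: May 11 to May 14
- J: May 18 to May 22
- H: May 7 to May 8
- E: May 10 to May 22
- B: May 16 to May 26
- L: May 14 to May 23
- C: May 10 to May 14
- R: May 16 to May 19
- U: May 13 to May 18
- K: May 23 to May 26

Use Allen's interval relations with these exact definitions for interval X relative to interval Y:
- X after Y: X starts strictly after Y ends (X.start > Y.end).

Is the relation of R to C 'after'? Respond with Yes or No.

Yes

R = [May 16, May 19], C = [May 10, May 14].
Actual relation of R to C: after.
Asked whether 'after' holds → Yes.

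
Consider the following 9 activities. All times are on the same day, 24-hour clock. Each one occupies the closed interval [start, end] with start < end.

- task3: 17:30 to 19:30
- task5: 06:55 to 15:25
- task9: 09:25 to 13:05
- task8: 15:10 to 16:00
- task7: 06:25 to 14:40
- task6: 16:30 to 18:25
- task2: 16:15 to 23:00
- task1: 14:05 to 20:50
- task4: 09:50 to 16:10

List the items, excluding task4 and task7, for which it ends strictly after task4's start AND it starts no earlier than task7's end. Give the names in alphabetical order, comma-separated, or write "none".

Conditions: its end is strictly after task4's start (X.end > 09:50) AND its start is no earlier than task7's end (X.start >= 14:40).
task1: end 20:50 > 09:50? ✓; start 14:05 >= 14:40? ✗ → no.
task2: end 23:00 > 09:50? ✓; start 16:15 >= 14:40? ✓ → yes.
task3: end 19:30 > 09:50? ✓; start 17:30 >= 14:40? ✓ → yes.
task5: end 15:25 > 09:50? ✓; start 06:55 >= 14:40? ✗ → no.
task6: end 18:25 > 09:50? ✓; start 16:30 >= 14:40? ✓ → yes.
task8: end 16:00 > 09:50? ✓; start 15:10 >= 14:40? ✓ → yes.
task9: end 13:05 > 09:50? ✓; start 09:25 >= 14:40? ✗ → no.
Result: task2, task3, task6, task8.

task2, task3, task6, task8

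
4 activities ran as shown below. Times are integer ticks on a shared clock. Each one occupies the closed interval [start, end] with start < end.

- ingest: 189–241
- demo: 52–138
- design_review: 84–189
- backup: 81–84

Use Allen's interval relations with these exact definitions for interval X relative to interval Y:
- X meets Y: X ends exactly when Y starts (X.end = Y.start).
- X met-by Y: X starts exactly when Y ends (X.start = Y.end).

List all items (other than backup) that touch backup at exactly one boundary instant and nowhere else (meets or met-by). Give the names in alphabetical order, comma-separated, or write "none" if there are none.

Target backup = [81, 84].
demo [52, 138] → contains → no.
design_review [84, 189] → met-by → yes.
ingest [189, 241] → after → no.
Result: design_review.

design_review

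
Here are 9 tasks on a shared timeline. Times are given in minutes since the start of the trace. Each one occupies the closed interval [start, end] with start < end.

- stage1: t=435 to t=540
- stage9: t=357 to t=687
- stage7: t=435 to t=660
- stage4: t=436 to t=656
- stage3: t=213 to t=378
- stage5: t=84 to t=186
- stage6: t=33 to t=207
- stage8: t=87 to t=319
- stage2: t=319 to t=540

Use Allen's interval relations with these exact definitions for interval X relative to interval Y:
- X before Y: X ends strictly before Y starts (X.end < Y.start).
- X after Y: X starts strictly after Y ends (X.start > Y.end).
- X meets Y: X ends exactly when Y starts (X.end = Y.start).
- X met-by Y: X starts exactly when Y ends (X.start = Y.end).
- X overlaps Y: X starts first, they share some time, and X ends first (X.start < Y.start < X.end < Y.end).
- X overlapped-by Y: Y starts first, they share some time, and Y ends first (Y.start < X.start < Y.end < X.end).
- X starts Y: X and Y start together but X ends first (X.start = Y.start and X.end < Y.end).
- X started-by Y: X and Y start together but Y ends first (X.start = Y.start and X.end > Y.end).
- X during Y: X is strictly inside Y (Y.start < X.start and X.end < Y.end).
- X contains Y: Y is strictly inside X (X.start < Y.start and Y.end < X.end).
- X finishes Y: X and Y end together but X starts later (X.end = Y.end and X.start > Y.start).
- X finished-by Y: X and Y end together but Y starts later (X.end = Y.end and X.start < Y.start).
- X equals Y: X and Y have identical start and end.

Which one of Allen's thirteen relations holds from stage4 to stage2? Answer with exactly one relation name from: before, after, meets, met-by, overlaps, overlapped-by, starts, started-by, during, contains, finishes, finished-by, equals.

overlapped-by

stage4 = [t=436, t=656]; stage2 = [t=319, t=540].
Compare endpoints: stage4.start > stage2.start, stage4.start < stage2.end, stage4.end > stage2.start, stage4.end > stage2.end.
That pattern is 'overlapped-by'.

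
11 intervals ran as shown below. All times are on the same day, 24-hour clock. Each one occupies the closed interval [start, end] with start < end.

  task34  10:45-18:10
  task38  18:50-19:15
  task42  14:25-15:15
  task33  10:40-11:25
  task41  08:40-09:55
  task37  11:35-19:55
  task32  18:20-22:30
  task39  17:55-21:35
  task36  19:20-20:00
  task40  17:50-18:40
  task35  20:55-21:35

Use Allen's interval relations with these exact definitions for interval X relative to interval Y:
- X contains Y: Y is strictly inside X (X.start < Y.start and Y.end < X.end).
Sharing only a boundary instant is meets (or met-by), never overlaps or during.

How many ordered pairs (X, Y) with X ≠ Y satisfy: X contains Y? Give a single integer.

Checking all 110 ordered pairs for relation 'contains'; matching pairs in alphabetical order:
(task32, task35): task32 contains task35 ✓
(task32, task36): task32 contains task36 ✓
(task32, task38): task32 contains task38 ✓
(task34, task42): task34 contains task42 ✓
(task37, task38): task37 contains task38 ✓
(task37, task40): task37 contains task40 ✓
(task37, task42): task37 contains task42 ✓
(task39, task36): task39 contains task36 ✓
(task39, task38): task39 contains task38 ✓
Count: 9.

9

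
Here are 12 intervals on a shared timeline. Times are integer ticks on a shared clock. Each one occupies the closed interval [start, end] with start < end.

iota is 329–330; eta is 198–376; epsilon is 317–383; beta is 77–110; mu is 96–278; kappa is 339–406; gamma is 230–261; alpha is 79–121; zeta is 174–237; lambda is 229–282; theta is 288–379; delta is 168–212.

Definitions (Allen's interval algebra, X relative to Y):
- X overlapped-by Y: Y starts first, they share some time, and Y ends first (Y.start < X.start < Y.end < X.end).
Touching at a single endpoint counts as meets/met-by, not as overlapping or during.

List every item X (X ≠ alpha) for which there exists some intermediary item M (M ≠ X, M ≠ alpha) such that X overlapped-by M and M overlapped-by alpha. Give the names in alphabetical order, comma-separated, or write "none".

eta, lambda

Target alpha = [79, 121].
Intermediaries M with M overlapped-by alpha: mu.
Via mu — items with X overlapped-by mu: eta, lambda.
Union: eta, lambda.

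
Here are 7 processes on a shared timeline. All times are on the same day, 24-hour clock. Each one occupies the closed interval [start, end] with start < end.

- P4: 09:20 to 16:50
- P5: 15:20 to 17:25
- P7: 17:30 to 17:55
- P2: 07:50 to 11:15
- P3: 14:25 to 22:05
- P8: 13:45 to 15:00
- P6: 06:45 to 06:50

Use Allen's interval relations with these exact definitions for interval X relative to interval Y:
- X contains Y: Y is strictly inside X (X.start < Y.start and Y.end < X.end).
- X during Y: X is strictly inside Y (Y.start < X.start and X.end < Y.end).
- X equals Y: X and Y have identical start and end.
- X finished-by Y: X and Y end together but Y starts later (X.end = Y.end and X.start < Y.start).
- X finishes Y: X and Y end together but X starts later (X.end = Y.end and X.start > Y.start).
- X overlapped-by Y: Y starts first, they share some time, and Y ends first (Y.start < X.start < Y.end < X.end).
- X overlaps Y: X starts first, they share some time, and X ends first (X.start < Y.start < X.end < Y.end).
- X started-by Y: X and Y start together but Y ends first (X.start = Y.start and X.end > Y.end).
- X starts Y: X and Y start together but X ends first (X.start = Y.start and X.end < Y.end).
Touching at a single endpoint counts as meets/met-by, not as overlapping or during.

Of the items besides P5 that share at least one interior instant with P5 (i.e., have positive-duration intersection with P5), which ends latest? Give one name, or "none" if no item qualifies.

Target P5 = [15:20, 17:25].
P2 [07:50, 11:15] → before → excluded.
P3 [14:25, 22:05] → contains → candidate.
P4 [09:20, 16:50] → overlaps → candidate.
P6 [06:45, 06:50] → before → excluded.
P7 [17:30, 17:55] → after → excluded.
P8 [13:45, 15:00] → before → excluded.
Among candidates, latest end is 22:05 → P3.

P3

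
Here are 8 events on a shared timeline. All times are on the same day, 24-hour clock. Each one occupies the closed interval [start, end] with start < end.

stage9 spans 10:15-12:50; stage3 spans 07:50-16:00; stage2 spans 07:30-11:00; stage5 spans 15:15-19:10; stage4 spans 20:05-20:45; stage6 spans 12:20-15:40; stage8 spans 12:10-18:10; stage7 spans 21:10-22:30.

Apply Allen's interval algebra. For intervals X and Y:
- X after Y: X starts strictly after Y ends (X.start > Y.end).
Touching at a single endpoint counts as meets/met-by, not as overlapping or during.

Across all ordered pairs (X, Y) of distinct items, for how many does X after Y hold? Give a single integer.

Checking all 56 ordered pairs for relation 'after'; matching pairs in alphabetical order:
(stage4, stage2): stage4 after stage2 ✓
(stage4, stage3): stage4 after stage3 ✓
(stage4, stage5): stage4 after stage5 ✓
(stage4, stage6): stage4 after stage6 ✓
(stage4, stage8): stage4 after stage8 ✓
(stage4, stage9): stage4 after stage9 ✓
(stage5, stage2): stage5 after stage2 ✓
(stage5, stage9): stage5 after stage9 ✓
(stage6, stage2): stage6 after stage2 ✓
(stage7, stage2): stage7 after stage2 ✓
(stage7, stage3): stage7 after stage3 ✓
(stage7, stage4): stage7 after stage4 ✓
(stage7, stage5): stage7 after stage5 ✓
(stage7, stage6): stage7 after stage6 ✓
(stage7, stage8): stage7 after stage8 ✓
(stage7, stage9): stage7 after stage9 ✓
(stage8, stage2): stage8 after stage2 ✓
Count: 17.

17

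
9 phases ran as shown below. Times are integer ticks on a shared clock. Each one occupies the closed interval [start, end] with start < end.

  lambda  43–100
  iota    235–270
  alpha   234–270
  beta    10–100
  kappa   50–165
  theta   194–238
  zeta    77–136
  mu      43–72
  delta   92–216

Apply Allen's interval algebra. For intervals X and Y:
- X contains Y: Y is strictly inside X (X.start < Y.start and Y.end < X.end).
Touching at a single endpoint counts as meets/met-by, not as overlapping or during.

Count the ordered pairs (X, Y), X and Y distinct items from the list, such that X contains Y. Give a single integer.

2

Checking all 72 ordered pairs for relation 'contains'; matching pairs in alphabetical order:
(beta, mu): beta contains mu ✓
(kappa, zeta): kappa contains zeta ✓
Count: 2.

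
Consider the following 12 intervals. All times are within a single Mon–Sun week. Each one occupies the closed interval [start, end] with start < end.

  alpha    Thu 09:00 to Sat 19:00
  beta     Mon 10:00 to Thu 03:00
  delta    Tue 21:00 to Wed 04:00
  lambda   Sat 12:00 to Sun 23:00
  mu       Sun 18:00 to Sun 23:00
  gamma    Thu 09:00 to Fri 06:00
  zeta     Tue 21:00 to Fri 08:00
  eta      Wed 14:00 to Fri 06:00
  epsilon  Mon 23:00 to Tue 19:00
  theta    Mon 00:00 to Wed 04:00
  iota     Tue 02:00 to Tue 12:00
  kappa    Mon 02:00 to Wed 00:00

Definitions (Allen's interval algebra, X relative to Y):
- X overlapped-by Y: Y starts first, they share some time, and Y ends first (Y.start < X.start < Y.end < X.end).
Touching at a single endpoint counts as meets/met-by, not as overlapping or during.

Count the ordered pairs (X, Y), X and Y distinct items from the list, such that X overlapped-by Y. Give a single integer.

10

Checking all 132 ordered pairs for relation 'overlapped-by'; matching pairs in alphabetical order:
(alpha, eta): alpha overlapped-by eta ✓
(alpha, zeta): alpha overlapped-by zeta ✓
(beta, kappa): beta overlapped-by kappa ✓
(beta, theta): beta overlapped-by theta ✓
(delta, kappa): delta overlapped-by kappa ✓
(eta, beta): eta overlapped-by beta ✓
(lambda, alpha): lambda overlapped-by alpha ✓
(zeta, beta): zeta overlapped-by beta ✓
(zeta, kappa): zeta overlapped-by kappa ✓
(zeta, theta): zeta overlapped-by theta ✓
Count: 10.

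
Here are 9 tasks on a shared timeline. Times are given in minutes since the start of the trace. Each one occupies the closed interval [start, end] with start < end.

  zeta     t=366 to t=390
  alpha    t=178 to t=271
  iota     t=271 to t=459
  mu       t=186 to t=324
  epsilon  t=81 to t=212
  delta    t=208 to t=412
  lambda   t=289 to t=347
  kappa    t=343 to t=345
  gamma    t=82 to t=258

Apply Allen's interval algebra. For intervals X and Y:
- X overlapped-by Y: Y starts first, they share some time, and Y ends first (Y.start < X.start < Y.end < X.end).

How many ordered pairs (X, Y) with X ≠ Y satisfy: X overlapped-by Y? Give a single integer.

Checking all 72 ordered pairs for relation 'overlapped-by'; matching pairs in alphabetical order:
(alpha, epsilon): alpha overlapped-by epsilon ✓
(alpha, gamma): alpha overlapped-by gamma ✓
(delta, alpha): delta overlapped-by alpha ✓
(delta, epsilon): delta overlapped-by epsilon ✓
(delta, gamma): delta overlapped-by gamma ✓
(delta, mu): delta overlapped-by mu ✓
(gamma, epsilon): gamma overlapped-by epsilon ✓
(iota, delta): iota overlapped-by delta ✓
(iota, mu): iota overlapped-by mu ✓
(lambda, mu): lambda overlapped-by mu ✓
(mu, alpha): mu overlapped-by alpha ✓
(mu, epsilon): mu overlapped-by epsilon ✓
(mu, gamma): mu overlapped-by gamma ✓
Count: 13.

13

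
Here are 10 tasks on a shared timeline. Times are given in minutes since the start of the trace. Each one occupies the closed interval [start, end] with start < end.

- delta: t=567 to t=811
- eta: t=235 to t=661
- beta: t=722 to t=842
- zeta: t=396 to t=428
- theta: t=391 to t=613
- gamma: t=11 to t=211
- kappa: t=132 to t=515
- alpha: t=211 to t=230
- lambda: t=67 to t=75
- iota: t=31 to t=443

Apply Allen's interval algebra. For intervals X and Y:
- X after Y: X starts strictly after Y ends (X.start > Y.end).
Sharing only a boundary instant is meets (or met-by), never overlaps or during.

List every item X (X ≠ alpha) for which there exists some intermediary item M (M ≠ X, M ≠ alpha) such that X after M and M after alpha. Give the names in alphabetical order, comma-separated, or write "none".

Target alpha = [t=211, t=230].
Intermediaries M with M after alpha: beta, delta, eta, theta, zeta.
Via beta — items with X after beta: none.
Via delta — items with X after delta: none.
Via eta — items with X after eta: beta.
Via theta — items with X after theta: beta.
Via zeta — items with X after zeta: beta, delta.
Union: beta, delta.

beta, delta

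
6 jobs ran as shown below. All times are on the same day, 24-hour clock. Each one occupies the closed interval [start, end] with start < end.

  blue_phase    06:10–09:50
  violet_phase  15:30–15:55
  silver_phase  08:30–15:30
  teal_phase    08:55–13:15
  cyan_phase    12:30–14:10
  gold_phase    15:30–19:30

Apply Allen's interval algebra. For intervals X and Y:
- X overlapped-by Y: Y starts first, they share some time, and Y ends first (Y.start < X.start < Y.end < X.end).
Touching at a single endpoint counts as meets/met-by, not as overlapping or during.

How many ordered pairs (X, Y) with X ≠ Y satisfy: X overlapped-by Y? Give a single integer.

Checking all 30 ordered pairs for relation 'overlapped-by'; matching pairs in alphabetical order:
(cyan_phase, teal_phase): cyan_phase overlapped-by teal_phase ✓
(silver_phase, blue_phase): silver_phase overlapped-by blue_phase ✓
(teal_phase, blue_phase): teal_phase overlapped-by blue_phase ✓
Count: 3.

3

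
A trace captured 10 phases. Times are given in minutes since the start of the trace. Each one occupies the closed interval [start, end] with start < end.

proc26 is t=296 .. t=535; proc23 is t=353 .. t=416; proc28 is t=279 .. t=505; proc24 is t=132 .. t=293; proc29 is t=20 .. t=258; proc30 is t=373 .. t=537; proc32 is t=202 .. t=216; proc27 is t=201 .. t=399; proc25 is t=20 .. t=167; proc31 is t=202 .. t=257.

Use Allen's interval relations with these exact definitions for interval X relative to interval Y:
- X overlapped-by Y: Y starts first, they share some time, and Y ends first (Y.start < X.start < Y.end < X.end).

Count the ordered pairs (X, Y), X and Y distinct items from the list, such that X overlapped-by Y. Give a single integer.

Checking all 90 ordered pairs for relation 'overlapped-by'; matching pairs in alphabetical order:
(proc23, proc27): proc23 overlapped-by proc27 ✓
(proc24, proc25): proc24 overlapped-by proc25 ✓
(proc24, proc29): proc24 overlapped-by proc29 ✓
(proc26, proc27): proc26 overlapped-by proc27 ✓
(proc26, proc28): proc26 overlapped-by proc28 ✓
(proc27, proc24): proc27 overlapped-by proc24 ✓
(proc27, proc29): proc27 overlapped-by proc29 ✓
(proc28, proc24): proc28 overlapped-by proc24 ✓
(proc28, proc27): proc28 overlapped-by proc27 ✓
(proc30, proc23): proc30 overlapped-by proc23 ✓
(proc30, proc26): proc30 overlapped-by proc26 ✓
(proc30, proc27): proc30 overlapped-by proc27 ✓
(proc30, proc28): proc30 overlapped-by proc28 ✓
Count: 13.

13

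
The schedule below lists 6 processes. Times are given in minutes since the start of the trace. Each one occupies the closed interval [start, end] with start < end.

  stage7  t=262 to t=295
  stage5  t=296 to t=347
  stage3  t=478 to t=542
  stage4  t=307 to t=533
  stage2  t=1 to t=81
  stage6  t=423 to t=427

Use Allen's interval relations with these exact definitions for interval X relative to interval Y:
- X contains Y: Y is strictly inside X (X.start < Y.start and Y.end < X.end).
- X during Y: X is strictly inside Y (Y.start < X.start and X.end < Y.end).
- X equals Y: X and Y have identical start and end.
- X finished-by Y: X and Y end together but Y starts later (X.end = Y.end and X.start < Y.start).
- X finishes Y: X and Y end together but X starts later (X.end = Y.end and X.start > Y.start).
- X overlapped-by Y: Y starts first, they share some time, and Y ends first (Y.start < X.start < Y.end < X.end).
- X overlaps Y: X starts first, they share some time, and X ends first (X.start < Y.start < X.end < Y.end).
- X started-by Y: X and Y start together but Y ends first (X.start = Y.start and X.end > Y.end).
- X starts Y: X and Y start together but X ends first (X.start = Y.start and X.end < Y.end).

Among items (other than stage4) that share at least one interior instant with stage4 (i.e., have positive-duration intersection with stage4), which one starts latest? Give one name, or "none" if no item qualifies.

stage3

Target stage4 = [t=307, t=533].
stage2 [t=1, t=81] → before → excluded.
stage3 [t=478, t=542] → overlapped-by → candidate.
stage5 [t=296, t=347] → overlaps → candidate.
stage6 [t=423, t=427] → during → candidate.
stage7 [t=262, t=295] → before → excluded.
Among candidates, latest start is t=478 → stage3.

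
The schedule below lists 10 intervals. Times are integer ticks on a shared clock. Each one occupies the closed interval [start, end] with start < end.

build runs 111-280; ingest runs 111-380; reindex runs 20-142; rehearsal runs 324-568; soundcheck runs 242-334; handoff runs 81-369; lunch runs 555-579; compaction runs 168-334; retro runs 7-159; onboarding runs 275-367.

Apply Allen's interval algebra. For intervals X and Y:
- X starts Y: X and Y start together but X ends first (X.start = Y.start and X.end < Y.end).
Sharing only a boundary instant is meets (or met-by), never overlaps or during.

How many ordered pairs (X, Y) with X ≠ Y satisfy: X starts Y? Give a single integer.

Checking all 90 ordered pairs for relation 'starts'; matching pairs in alphabetical order:
(build, ingest): build starts ingest ✓
Count: 1.

1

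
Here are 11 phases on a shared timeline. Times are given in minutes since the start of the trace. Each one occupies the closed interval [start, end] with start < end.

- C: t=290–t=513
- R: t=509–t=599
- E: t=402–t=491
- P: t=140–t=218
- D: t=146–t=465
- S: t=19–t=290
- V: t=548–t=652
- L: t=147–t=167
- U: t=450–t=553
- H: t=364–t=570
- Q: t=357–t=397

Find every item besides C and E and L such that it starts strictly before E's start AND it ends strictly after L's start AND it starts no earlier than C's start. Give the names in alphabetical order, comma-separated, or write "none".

Conditions: its start is strictly before E's start (X.start < t=402) AND its end is strictly after L's start (X.end > t=147) AND its start is no earlier than C's start (X.start >= t=290).
D: start t=146 < t=402? ✓; end t=465 > t=147? ✓; start t=146 >= t=290? ✗ → no.
H: start t=364 < t=402? ✓; end t=570 > t=147? ✓; start t=364 >= t=290? ✓ → yes.
P: start t=140 < t=402? ✓; end t=218 > t=147? ✓; start t=140 >= t=290? ✗ → no.
Q: start t=357 < t=402? ✓; end t=397 > t=147? ✓; start t=357 >= t=290? ✓ → yes.
R: start t=509 < t=402? ✗; end t=599 > t=147? ✓; start t=509 >= t=290? ✓ → no.
S: start t=19 < t=402? ✓; end t=290 > t=147? ✓; start t=19 >= t=290? ✗ → no.
U: start t=450 < t=402? ✗; end t=553 > t=147? ✓; start t=450 >= t=290? ✓ → no.
V: start t=548 < t=402? ✗; end t=652 > t=147? ✓; start t=548 >= t=290? ✓ → no.
Result: H, Q.

H, Q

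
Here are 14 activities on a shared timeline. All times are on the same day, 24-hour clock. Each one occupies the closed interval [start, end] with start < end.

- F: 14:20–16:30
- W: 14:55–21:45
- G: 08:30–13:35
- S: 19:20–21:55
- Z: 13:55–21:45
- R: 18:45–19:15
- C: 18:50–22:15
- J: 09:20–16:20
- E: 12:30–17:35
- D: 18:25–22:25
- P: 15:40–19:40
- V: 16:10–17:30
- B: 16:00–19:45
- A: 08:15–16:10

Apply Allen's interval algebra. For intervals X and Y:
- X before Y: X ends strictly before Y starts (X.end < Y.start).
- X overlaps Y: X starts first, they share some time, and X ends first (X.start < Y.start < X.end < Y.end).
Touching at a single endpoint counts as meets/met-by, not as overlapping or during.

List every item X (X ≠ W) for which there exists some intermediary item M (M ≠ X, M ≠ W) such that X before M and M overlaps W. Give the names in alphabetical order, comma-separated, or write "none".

G

Target W = [14:55, 21:45].
Intermediaries M with M overlaps W: A, E, F, J.
Via A — items with X before A: none.
Via E — items with X before E: none.
Via F — items with X before F: G.
Via J — items with X before J: none.
Union: G.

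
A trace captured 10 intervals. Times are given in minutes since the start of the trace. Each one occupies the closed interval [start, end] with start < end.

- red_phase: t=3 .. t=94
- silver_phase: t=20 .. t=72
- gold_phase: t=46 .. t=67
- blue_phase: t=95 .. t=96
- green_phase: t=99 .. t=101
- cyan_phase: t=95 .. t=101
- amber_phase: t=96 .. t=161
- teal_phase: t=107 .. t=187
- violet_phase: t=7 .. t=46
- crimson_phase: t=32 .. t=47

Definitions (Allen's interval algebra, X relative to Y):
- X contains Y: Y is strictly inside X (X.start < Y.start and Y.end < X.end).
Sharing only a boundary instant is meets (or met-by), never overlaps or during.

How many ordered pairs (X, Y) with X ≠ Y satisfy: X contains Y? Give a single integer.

Checking all 90 ordered pairs for relation 'contains'; matching pairs in alphabetical order:
(amber_phase, green_phase): amber_phase contains green_phase ✓
(red_phase, crimson_phase): red_phase contains crimson_phase ✓
(red_phase, gold_phase): red_phase contains gold_phase ✓
(red_phase, silver_phase): red_phase contains silver_phase ✓
(red_phase, violet_phase): red_phase contains violet_phase ✓
(silver_phase, crimson_phase): silver_phase contains crimson_phase ✓
(silver_phase, gold_phase): silver_phase contains gold_phase ✓
Count: 7.

7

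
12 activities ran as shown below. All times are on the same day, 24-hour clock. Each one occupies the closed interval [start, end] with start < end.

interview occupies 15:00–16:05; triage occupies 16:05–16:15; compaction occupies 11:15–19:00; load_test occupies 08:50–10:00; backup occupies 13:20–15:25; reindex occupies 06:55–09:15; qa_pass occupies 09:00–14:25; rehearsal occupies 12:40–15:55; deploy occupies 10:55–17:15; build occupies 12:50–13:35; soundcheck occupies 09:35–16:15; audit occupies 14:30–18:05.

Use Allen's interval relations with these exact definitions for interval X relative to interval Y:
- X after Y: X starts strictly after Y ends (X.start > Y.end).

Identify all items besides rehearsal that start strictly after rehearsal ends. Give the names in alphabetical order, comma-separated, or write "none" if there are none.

Target rehearsal = [12:40, 15:55].
audit [14:30, 18:05] → overlapped-by → no.
backup [13:20, 15:25] → during → no.
build [12:50, 13:35] → during → no.
compaction [11:15, 19:00] → contains → no.
deploy [10:55, 17:15] → contains → no.
interview [15:00, 16:05] → overlapped-by → no.
load_test [08:50, 10:00] → before → no.
qa_pass [09:00, 14:25] → overlaps → no.
reindex [06:55, 09:15] → before → no.
soundcheck [09:35, 16:15] → contains → no.
triage [16:05, 16:15] → after → yes.
Result: triage.

triage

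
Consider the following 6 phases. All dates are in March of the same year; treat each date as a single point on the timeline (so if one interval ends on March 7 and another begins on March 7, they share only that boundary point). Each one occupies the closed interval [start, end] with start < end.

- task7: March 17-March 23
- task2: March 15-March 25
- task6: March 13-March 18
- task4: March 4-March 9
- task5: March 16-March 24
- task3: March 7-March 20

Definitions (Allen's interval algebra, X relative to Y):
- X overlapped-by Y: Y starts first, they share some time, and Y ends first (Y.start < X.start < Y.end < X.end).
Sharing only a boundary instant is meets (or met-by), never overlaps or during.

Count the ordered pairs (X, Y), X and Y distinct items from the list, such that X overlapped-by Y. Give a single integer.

Checking all 30 ordered pairs for relation 'overlapped-by'; matching pairs in alphabetical order:
(task2, task3): task2 overlapped-by task3 ✓
(task2, task6): task2 overlapped-by task6 ✓
(task3, task4): task3 overlapped-by task4 ✓
(task5, task3): task5 overlapped-by task3 ✓
(task5, task6): task5 overlapped-by task6 ✓
(task7, task3): task7 overlapped-by task3 ✓
(task7, task6): task7 overlapped-by task6 ✓
Count: 7.

7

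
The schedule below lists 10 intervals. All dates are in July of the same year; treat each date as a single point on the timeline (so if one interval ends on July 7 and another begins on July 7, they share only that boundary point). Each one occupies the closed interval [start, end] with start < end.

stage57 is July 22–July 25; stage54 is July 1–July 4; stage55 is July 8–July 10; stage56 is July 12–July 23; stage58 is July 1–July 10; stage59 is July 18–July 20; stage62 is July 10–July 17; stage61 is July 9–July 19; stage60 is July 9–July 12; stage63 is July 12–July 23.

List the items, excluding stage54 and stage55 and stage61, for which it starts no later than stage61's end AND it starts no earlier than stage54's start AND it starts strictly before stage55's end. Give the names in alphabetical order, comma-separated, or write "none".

Conditions: its start is no later than stage61's end (X.start <= July 19) AND its start is no earlier than stage54's start (X.start >= July 1) AND its start is strictly before stage55's end (X.start < July 10).
stage56: start July 12 <= July 19? ✓; start July 12 >= July 1? ✓; start July 12 < July 10? ✗ → no.
stage57: start July 22 <= July 19? ✗; start July 22 >= July 1? ✓; start July 22 < July 10? ✗ → no.
stage58: start July 1 <= July 19? ✓; start July 1 >= July 1? ✓; start July 1 < July 10? ✓ → yes.
stage59: start July 18 <= July 19? ✓; start July 18 >= July 1? ✓; start July 18 < July 10? ✗ → no.
stage60: start July 9 <= July 19? ✓; start July 9 >= July 1? ✓; start July 9 < July 10? ✓ → yes.
stage62: start July 10 <= July 19? ✓; start July 10 >= July 1? ✓; start July 10 < July 10? ✗ → no.
stage63: start July 12 <= July 19? ✓; start July 12 >= July 1? ✓; start July 12 < July 10? ✗ → no.
Result: stage58, stage60.

stage58, stage60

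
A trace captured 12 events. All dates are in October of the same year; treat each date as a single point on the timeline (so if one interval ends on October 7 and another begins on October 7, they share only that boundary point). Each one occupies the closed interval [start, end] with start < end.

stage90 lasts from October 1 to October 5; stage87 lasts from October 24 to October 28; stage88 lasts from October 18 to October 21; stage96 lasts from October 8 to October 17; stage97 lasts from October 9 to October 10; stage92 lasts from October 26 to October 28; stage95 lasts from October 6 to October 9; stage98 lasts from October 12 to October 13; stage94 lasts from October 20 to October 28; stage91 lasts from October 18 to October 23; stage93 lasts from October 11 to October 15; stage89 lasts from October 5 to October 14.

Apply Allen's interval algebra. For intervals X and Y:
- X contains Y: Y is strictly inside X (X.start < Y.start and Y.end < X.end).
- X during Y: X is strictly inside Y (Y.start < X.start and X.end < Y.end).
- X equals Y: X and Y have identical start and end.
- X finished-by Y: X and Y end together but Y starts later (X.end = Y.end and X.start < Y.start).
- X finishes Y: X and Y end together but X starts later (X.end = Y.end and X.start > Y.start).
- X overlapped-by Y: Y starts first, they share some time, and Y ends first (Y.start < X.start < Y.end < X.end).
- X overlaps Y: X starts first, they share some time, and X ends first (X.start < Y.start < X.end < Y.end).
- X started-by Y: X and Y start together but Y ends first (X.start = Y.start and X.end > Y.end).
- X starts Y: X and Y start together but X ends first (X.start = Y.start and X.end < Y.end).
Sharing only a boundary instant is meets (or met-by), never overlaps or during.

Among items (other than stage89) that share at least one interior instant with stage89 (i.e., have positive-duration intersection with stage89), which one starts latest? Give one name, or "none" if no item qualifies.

Target stage89 = [October 5, October 14].
stage87 [October 24, October 28] → after → excluded.
stage88 [October 18, October 21] → after → excluded.
stage90 [October 1, October 5] → meets → excluded.
stage91 [October 18, October 23] → after → excluded.
stage92 [October 26, October 28] → after → excluded.
stage93 [October 11, October 15] → overlapped-by → candidate.
stage94 [October 20, October 28] → after → excluded.
stage95 [October 6, October 9] → during → candidate.
stage96 [October 8, October 17] → overlapped-by → candidate.
stage97 [October 9, October 10] → during → candidate.
stage98 [October 12, October 13] → during → candidate.
Among candidates, latest start is October 12 → stage98.

stage98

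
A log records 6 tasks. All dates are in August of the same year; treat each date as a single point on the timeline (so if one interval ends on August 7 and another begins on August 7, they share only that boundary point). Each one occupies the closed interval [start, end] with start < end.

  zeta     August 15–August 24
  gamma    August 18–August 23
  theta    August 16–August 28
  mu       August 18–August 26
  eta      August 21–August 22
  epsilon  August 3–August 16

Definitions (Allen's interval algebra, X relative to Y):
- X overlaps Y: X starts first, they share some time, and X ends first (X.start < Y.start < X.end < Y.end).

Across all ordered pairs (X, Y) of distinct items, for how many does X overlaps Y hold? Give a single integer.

3

Checking all 30 ordered pairs for relation 'overlaps'; matching pairs in alphabetical order:
(epsilon, zeta): epsilon overlaps zeta ✓
(zeta, mu): zeta overlaps mu ✓
(zeta, theta): zeta overlaps theta ✓
Count: 3.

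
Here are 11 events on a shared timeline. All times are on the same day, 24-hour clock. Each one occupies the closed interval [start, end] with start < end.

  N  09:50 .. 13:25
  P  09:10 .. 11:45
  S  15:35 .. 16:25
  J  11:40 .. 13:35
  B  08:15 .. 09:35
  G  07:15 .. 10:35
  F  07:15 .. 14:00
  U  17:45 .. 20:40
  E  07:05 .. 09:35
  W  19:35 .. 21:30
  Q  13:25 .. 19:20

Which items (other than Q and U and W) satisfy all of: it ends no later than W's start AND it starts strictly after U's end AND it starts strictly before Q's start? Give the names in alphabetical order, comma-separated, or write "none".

Conditions: its end is no later than W's start (X.end <= 19:35) AND its start is strictly after U's end (X.start > 20:40) AND its start is strictly before Q's start (X.start < 13:25).
B: end 09:35 <= 19:35? ✓; start 08:15 > 20:40? ✗; start 08:15 < 13:25? ✓ → no.
E: end 09:35 <= 19:35? ✓; start 07:05 > 20:40? ✗; start 07:05 < 13:25? ✓ → no.
F: end 14:00 <= 19:35? ✓; start 07:15 > 20:40? ✗; start 07:15 < 13:25? ✓ → no.
G: end 10:35 <= 19:35? ✓; start 07:15 > 20:40? ✗; start 07:15 < 13:25? ✓ → no.
J: end 13:35 <= 19:35? ✓; start 11:40 > 20:40? ✗; start 11:40 < 13:25? ✓ → no.
N: end 13:25 <= 19:35? ✓; start 09:50 > 20:40? ✗; start 09:50 < 13:25? ✓ → no.
P: end 11:45 <= 19:35? ✓; start 09:10 > 20:40? ✗; start 09:10 < 13:25? ✓ → no.
S: end 16:25 <= 19:35? ✓; start 15:35 > 20:40? ✗; start 15:35 < 13:25? ✗ → no.
Result: none.

none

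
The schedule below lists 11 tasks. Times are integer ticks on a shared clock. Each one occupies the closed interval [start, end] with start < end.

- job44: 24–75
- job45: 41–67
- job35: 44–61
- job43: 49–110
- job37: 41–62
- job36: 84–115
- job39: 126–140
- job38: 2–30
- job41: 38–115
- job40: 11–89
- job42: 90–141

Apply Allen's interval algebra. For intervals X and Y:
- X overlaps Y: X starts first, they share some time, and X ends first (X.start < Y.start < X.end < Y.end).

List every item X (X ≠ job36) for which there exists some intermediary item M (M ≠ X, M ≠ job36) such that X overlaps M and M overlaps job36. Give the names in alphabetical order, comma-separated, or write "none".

Target job36 = [84, 115].
Intermediaries M with M overlaps job36: job40, job43.
Via job40 — items with X overlaps job40: job38.
Via job43 — items with X overlaps job43: job35, job37, job40, job44, job45.
Union: job35, job37, job38, job40, job44, job45.

job35, job37, job38, job40, job44, job45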